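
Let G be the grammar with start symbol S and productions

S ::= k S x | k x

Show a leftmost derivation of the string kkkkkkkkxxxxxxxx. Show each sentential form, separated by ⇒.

S ⇒ kSx   [S ::= k S x]
kSx ⇒ kkSxx   [S ::= k S x]
kkSxx ⇒ kkkSxxx   [S ::= k S x]
kkkSxxx ⇒ kkkkSxxxx   [S ::= k S x]
kkkkSxxxx ⇒ kkkkkSxxxxx   [S ::= k S x]
kkkkkSxxxxx ⇒ kkkkkkSxxxxxx   [S ::= k S x]
kkkkkkSxxxxxx ⇒ kkkkkkkSxxxxxxx   [S ::= k S x]
kkkkkkkSxxxxxxx ⇒ kkkkkkkkxxxxxxxx   [S ::= k x]

S⇒kSx⇒kkSxx⇒kkkSxxx⇒kkkkSxxxx⇒kkkkkSxxxxx⇒kkkkkkSxxxxxx⇒kkkkkkkSxxxxxxx⇒kkkkkkkkxxxxxxxx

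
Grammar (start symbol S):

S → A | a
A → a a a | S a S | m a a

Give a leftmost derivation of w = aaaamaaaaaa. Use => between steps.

S => A => SaS => AaS => SaSaS => aaSaS => aaAaS => aaSaSaS => aaAaSaS => aaSaSaSaS => aaaaSaSaS => aaaaAaSaS => aaaamaaaSaS => aaaamaaaaaS => aaaamaaaaaa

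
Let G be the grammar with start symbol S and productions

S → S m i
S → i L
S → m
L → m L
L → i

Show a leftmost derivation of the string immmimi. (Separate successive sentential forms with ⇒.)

S ⇒ Smi   [S → S m i]
Smi ⇒ iLmi   [S → i L]
iLmi ⇒ imLmi   [L → m L]
imLmi ⇒ immLmi   [L → m L]
immLmi ⇒ immmLmi   [L → m L]
immmLmi ⇒ immmimi   [L → i]

S⇒Smi⇒iLmi⇒imLmi⇒immLmi⇒immmLmi⇒immmimi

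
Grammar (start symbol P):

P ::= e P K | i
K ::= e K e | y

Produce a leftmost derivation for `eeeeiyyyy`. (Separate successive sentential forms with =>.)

P => ePK => eePKK => eeePKKK => eeeePKKKK => eeeeiKKKK => eeeeiyKKK => eeeeiyyKK => eeeeiyyyK => eeeeiyyyy

P => ePK   [P ::= e P K]
ePK => eePKK   [P ::= e P K]
eePKK => eeePKKK   [P ::= e P K]
eeePKKK => eeeePKKKK   [P ::= e P K]
eeeePKKKK => eeeeiKKKK   [P ::= i]
eeeeiKKKK => eeeeiyKKK   [K ::= y]
eeeeiyKKK => eeeeiyyKK   [K ::= y]
eeeeiyyKK => eeeeiyyyK   [K ::= y]
eeeeiyyyK => eeeeiyyyy   [K ::= y]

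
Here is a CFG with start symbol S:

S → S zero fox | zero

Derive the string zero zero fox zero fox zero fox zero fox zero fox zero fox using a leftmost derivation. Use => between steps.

S => S zero fox => S zero fox zero fox => S zero fox zero fox zero fox => S zero fox zero fox zero fox zero fox => S zero fox zero fox zero fox zero fox zero fox => S zero fox zero fox zero fox zero fox zero fox zero fox => zero zero fox zero fox zero fox zero fox zero fox zero fox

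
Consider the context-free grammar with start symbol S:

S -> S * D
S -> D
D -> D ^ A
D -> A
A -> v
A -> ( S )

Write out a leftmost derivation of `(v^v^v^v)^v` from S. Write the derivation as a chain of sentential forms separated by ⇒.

S⇒D⇒D^A⇒A^A⇒(S)^A⇒(D)^A⇒(D^A)^A⇒(D^A^A)^A⇒(D^A^A^A)^A⇒(A^A^A^A)^A⇒(v^A^A^A)^A⇒(v^v^A^A)^A⇒(v^v^v^A)^A⇒(v^v^v^v)^A⇒(v^v^v^v)^v

S ⇒ D   [S -> D]
D ⇒ D^A   [D -> D ^ A]
D^A ⇒ A^A   [D -> A]
A^A ⇒ (S)^A   [A -> ( S )]
(S)^A ⇒ (D)^A   [S -> D]
(D)^A ⇒ (D^A)^A   [D -> D ^ A]
(D^A)^A ⇒ (D^A^A)^A   [D -> D ^ A]
(D^A^A)^A ⇒ (D^A^A^A)^A   [D -> D ^ A]
(D^A^A^A)^A ⇒ (A^A^A^A)^A   [D -> A]
(A^A^A^A)^A ⇒ (v^A^A^A)^A   [A -> v]
(v^A^A^A)^A ⇒ (v^v^A^A)^A   [A -> v]
(v^v^A^A)^A ⇒ (v^v^v^A)^A   [A -> v]
(v^v^v^A)^A ⇒ (v^v^v^v)^A   [A -> v]
(v^v^v^v)^A ⇒ (v^v^v^v)^v   [A -> v]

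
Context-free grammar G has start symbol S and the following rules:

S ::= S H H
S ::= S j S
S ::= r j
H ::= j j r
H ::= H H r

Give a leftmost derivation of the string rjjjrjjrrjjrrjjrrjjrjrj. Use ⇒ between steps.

S ⇒ SjS ⇒ SHHjS ⇒ rjHHjS ⇒ rjHHrHjS ⇒ rjHHrHrHjS ⇒ rjHHrHrHrHjS ⇒ rjjjrHrHrHrHjS ⇒ rjjjrjjrrHrHrHjS ⇒ rjjjrjjrrjjrrHrHjS ⇒ rjjjrjjrrjjrrjjrrHjS ⇒ rjjjrjjrrjjrrjjrrjjrjS ⇒ rjjjrjjrrjjrrjjrrjjrjrj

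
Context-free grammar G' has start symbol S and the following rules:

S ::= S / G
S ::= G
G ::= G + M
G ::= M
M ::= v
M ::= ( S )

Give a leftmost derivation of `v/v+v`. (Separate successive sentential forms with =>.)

S=>S/G=>G/G=>M/G=>v/G=>v/G+M=>v/M+M=>v/v+M=>v/v+v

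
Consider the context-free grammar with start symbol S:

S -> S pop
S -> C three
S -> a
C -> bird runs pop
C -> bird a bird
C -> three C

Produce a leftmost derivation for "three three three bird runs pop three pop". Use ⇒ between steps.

S ⇒ S pop ⇒ C three pop ⇒ three C three pop ⇒ three three C three pop ⇒ three three three C three pop ⇒ three three three bird runs pop three pop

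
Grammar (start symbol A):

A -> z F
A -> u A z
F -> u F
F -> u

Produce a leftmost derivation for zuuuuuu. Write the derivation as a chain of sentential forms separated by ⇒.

A ⇒ zF ⇒ zuF ⇒ zuuF ⇒ zuuuF ⇒ zuuuuF ⇒ zuuuuuF ⇒ zuuuuuu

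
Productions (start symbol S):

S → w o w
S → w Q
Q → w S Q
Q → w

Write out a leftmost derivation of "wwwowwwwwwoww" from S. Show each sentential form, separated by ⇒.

S ⇒ wQ ⇒ wwSQ ⇒ wwwowQ ⇒ wwwowwSQ ⇒ wwwowwwQQ ⇒ wwwowwwwQ ⇒ wwwowwwwwSQ ⇒ wwwowwwwwwowQ ⇒ wwwowwwwwwoww

S ⇒ wQ   [S → w Q]
wQ ⇒ wwSQ   [Q → w S Q]
wwSQ ⇒ wwwowQ   [S → w o w]
wwwowQ ⇒ wwwowwSQ   [Q → w S Q]
wwwowwSQ ⇒ wwwowwwQQ   [S → w Q]
wwwowwwQQ ⇒ wwwowwwwQ   [Q → w]
wwwowwwwQ ⇒ wwwowwwwwSQ   [Q → w S Q]
wwwowwwwwSQ ⇒ wwwowwwwwwowQ   [S → w o w]
wwwowwwwwwowQ ⇒ wwwowwwwwwoww   [Q → w]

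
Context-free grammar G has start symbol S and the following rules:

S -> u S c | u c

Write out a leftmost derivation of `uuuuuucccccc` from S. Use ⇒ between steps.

S ⇒ uSc   [S -> u S c]
uSc ⇒ uuScc   [S -> u S c]
uuScc ⇒ uuuSccc   [S -> u S c]
uuuSccc ⇒ uuuuScccc   [S -> u S c]
uuuuScccc ⇒ uuuuuSccccc   [S -> u S c]
uuuuuSccccc ⇒ uuuuuucccccc   [S -> u c]

S ⇒ uSc ⇒ uuScc ⇒ uuuSccc ⇒ uuuuScccc ⇒ uuuuuSccccc ⇒ uuuuuucccccc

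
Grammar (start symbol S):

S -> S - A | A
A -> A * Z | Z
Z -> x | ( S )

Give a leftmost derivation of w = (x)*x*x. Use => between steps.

S => A => A*Z => A*Z*Z => Z*Z*Z => (S)*Z*Z => (A)*Z*Z => (Z)*Z*Z => (x)*Z*Z => (x)*x*Z => (x)*x*x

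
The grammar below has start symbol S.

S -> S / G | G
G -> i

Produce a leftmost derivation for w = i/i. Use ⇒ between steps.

S ⇒ S/G   [S -> S / G]
S/G ⇒ G/G   [S -> G]
G/G ⇒ i/G   [G -> i]
i/G ⇒ i/i   [G -> i]

S ⇒ S/G ⇒ G/G ⇒ i/G ⇒ i/i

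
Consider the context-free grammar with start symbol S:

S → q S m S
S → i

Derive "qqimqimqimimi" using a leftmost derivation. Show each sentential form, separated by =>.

S => qSmS   [S → q S m S]
qSmS => qqSmSmS   [S → q S m S]
qqSmSmS => qqimSmS   [S → i]
qqimSmS => qqimqSmSmS   [S → q S m S]
qqimqSmSmS => qqimqimSmS   [S → i]
qqimqimSmS => qqimqimqSmSmS   [S → q S m S]
qqimqimqSmSmS => qqimqimqimSmS   [S → i]
qqimqimqimSmS => qqimqimqimimS   [S → i]
qqimqimqimimS => qqimqimqimimi   [S → i]

S => qSmS => qqSmSmS => qqimSmS => qqimqSmSmS => qqimqimSmS => qqimqimqSmSmS => qqimqimqimSmS => qqimqimqimimS => qqimqimqimimi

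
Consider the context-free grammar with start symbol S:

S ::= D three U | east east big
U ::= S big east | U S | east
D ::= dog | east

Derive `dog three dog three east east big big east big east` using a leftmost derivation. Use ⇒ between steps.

S ⇒ D three U ⇒ dog three U ⇒ dog three S big east ⇒ dog three D three U big east ⇒ dog three dog three U big east ⇒ dog three dog three S big east big east ⇒ dog three dog three east east big big east big east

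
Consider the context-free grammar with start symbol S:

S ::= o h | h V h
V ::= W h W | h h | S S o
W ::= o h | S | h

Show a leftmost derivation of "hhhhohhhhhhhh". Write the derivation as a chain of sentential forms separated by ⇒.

S ⇒ hVh   [S ::= h V h]
hVh ⇒ hWhWh   [V ::= W h W]
hWhWh ⇒ hhhWh   [W ::= h]
hhhWh ⇒ hhhSh   [W ::= S]
hhhSh ⇒ hhhhVhh   [S ::= h V h]
hhhhVhh ⇒ hhhhWhWhh   [V ::= W h W]
hhhhWhWhh ⇒ hhhhohhWhh   [W ::= o h]
hhhhohhWhh ⇒ hhhhohhShh   [W ::= S]
hhhhohhShh ⇒ hhhhohhhVhhh   [S ::= h V h]
hhhhohhhVhhh ⇒ hhhhohhhhhhhh   [V ::= h h]

S ⇒ hVh ⇒ hWhWh ⇒ hhhWh ⇒ hhhSh ⇒ hhhhVhh ⇒ hhhhWhWhh ⇒ hhhhohhWhh ⇒ hhhhohhShh ⇒ hhhhohhhVhhh ⇒ hhhhohhhhhhhh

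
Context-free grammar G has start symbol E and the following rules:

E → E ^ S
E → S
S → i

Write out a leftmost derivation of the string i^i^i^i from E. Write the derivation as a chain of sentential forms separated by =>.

E => E^S   [E → E ^ S]
E^S => E^S^S   [E → E ^ S]
E^S^S => E^S^S^S   [E → E ^ S]
E^S^S^S => S^S^S^S   [E → S]
S^S^S^S => i^S^S^S   [S → i]
i^S^S^S => i^i^S^S   [S → i]
i^i^S^S => i^i^i^S   [S → i]
i^i^i^S => i^i^i^i   [S → i]

E => E^S => E^S^S => E^S^S^S => S^S^S^S => i^S^S^S => i^i^S^S => i^i^i^S => i^i^i^i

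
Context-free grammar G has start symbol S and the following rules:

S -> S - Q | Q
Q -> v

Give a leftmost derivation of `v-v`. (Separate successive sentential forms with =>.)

S => S-Q => Q-Q => v-Q => v-v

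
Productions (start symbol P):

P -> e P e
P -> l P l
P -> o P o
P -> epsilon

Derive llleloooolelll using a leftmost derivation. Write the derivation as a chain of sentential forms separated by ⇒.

P ⇒ lPl   [P -> l P l]
lPl ⇒ llPll   [P -> l P l]
llPll ⇒ lllPlll   [P -> l P l]
lllPlll ⇒ lllePelll   [P -> e P e]
lllePelll ⇒ lllelPlelll   [P -> l P l]
lllelPlelll ⇒ llleloPolelll   [P -> o P o]
llleloPolelll ⇒ lllelooPoolelll   [P -> o P o]
lllelooPoolelll ⇒ llleloooolelll   [P -> epsilon]

P ⇒ lPl ⇒ llPll ⇒ lllPlll ⇒ lllePelll ⇒ lllelPlelll ⇒ llleloPolelll ⇒ lllelooPoolelll ⇒ llleloooolelll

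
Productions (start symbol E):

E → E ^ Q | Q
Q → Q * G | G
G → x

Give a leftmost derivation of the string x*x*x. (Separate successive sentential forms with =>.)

E=>Q=>Q*G=>Q*G*G=>G*G*G=>x*G*G=>x*x*G=>x*x*x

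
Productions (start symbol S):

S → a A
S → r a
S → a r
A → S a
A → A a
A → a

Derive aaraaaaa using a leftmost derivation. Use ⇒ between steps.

S ⇒ aA ⇒ aSa ⇒ aaAa ⇒ aaAaa ⇒ aaAaaa ⇒ aaSaaaa ⇒ aaraaaaa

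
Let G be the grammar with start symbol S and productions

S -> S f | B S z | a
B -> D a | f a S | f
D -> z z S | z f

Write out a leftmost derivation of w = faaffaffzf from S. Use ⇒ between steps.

S⇒Sf⇒BSzf⇒faSSzf⇒faSfSzf⇒faSffSzf⇒faaffSzf⇒faaffSfzf⇒faaffSffzf⇒faaffaffzf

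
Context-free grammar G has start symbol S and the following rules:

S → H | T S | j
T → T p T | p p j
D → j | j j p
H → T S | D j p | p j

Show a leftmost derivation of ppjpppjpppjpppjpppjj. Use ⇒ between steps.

S ⇒ H ⇒ TS ⇒ TpTS ⇒ TpTpTS ⇒ TpTpTpTS ⇒ TpTpTpTpTS ⇒ ppjpTpTpTpTS ⇒ ppjpppjpTpTpTS ⇒ ppjpppjpppjpTpTS ⇒ ppjpppjpppjpppjpTS ⇒ ppjpppjpppjpppjpppjS ⇒ ppjpppjpppjpppjpppjj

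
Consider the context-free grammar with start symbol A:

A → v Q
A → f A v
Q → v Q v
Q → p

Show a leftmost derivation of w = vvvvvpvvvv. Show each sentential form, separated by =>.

A=>vQ=>vvQv=>vvvQvv=>vvvvQvvv=>vvvvvQvvvv=>vvvvvpvvvv

A => vQ   [A → v Q]
vQ => vvQv   [Q → v Q v]
vvQv => vvvQvv   [Q → v Q v]
vvvQvv => vvvvQvvv   [Q → v Q v]
vvvvQvvv => vvvvvQvvvv   [Q → v Q v]
vvvvvQvvvv => vvvvvpvvvv   [Q → p]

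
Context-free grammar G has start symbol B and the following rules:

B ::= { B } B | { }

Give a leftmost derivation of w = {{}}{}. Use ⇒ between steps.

B ⇒ {B}B   [B ::= { B } B]
{B}B ⇒ {{}}B   [B ::= { }]
{{}}B ⇒ {{}}{}   [B ::= { }]

B ⇒ {B}B ⇒ {{}}B ⇒ {{}}{}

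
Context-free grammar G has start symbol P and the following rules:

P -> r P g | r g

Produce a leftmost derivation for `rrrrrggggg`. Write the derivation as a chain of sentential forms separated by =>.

P=>rPg=>rrPgg=>rrrPggg=>rrrrPgggg=>rrrrrggggg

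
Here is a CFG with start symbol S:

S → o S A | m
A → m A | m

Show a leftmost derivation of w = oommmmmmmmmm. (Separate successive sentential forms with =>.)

S => oSA => ooSAA => oomAA => oommAA => oommmAA => oommmmAA => oommmmmAA => oommmmmmAA => oommmmmmmAA => oommmmmmmmA => oommmmmmmmmA => oommmmmmmmmm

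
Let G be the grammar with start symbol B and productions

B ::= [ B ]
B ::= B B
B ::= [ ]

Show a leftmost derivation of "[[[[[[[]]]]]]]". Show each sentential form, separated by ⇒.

B ⇒ [B] ⇒ [[B]] ⇒ [[[B]]] ⇒ [[[[B]]]] ⇒ [[[[[B]]]]] ⇒ [[[[[[B]]]]]] ⇒ [[[[[[[]]]]]]]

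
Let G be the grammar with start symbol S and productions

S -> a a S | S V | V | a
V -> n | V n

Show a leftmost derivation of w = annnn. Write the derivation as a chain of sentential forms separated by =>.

S => SV => SVV => SVVV => SVVVV => aVVVV => anVVV => annVV => annnV => annnn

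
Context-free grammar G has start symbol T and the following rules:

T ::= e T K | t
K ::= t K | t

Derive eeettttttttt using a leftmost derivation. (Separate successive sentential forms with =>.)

T => eTK => eeTKK => eeeTKKK => eeetKKK => eeettKKK => eeetttKKK => eeettttKKK => eeetttttKKK => eeettttttKK => eeetttttttKK => eeettttttttK => eeettttttttt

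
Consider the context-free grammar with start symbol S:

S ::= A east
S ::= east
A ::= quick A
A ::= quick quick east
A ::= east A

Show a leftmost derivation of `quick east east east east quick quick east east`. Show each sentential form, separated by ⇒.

S ⇒ A east ⇒ quick A east ⇒ quick east A east ⇒ quick east east A east ⇒ quick east east east A east ⇒ quick east east east east A east ⇒ quick east east east east quick quick east east

S ⇒ A east   [S ::= A east]
A east ⇒ quick A east   [A ::= quick A]
quick A east ⇒ quick east A east   [A ::= east A]
quick east A east ⇒ quick east east A east   [A ::= east A]
quick east east A east ⇒ quick east east east A east   [A ::= east A]
quick east east east A east ⇒ quick east east east east A east   [A ::= east A]
quick east east east east A east ⇒ quick east east east east quick quick east east   [A ::= quick quick east]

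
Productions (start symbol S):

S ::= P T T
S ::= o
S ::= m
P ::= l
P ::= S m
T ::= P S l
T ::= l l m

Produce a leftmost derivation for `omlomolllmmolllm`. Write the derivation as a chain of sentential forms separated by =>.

S => PTT   [S ::= P T T]
PTT => SmTT   [P ::= S m]
SmTT => omTT   [S ::= o]
omTT => omPSlT   [T ::= P S l]
omPSlT => omSmSlT   [P ::= S m]
omSmSlT => omPTTmSlT   [S ::= P T T]
omPTTmSlT => omlTTmSlT   [P ::= l]
omlTTmSlT => omlPSlTmSlT   [T ::= P S l]
omlPSlTmSlT => omlSmSlTmSlT   [P ::= S m]
omlSmSlTmSlT => omlomSlTmSlT   [S ::= o]
omlomSlTmSlT => omlomolTmSlT   [S ::= o]
omlomolTmSlT => omlomolllmmSlT   [T ::= l l m]
omlomolllmmSlT => omlomolllmmolT   [S ::= o]
omlomolllmmolT => omlomolllmmolllm   [T ::= l l m]

S=>PTT=>SmTT=>omTT=>omPSlT=>omSmSlT=>omPTTmSlT=>omlTTmSlT=>omlPSlTmSlT=>omlSmSlTmSlT=>omlomSlTmSlT=>omlomolTmSlT=>omlomolllmmSlT=>omlomolllmmolT=>omlomolllmmolllm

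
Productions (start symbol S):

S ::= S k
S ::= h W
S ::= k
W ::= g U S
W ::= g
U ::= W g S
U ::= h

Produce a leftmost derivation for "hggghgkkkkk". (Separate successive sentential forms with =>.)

S => Sk => Skk => Skkk => Skkkk => hWkkkk => hgUSkkkk => hgWgSSkkkk => hgggSSkkkk => hggghWSkkkk => hggghgSkkkk => hggghgkkkkk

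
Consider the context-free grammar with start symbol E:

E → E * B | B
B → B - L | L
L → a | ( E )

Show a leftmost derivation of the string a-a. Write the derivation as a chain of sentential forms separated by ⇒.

E ⇒ B ⇒ B-L ⇒ L-L ⇒ a-L ⇒ a-a

E ⇒ B   [E → B]
B ⇒ B-L   [B → B - L]
B-L ⇒ L-L   [B → L]
L-L ⇒ a-L   [L → a]
a-L ⇒ a-a   [L → a]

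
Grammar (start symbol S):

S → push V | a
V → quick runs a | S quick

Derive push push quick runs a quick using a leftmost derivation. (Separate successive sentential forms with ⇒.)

S ⇒ push V ⇒ push S quick ⇒ push push V quick ⇒ push push quick runs a quick

S ⇒ push V   [S → push V]
push V ⇒ push S quick   [V → S quick]
push S quick ⇒ push push V quick   [S → push V]
push push V quick ⇒ push push quick runs a quick   [V → quick runs a]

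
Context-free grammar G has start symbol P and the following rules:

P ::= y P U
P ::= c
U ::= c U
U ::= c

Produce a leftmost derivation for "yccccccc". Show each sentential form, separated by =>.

P => yPU   [P ::= y P U]
yPU => ycU   [P ::= c]
ycU => yccU   [U ::= c U]
yccU => ycccU   [U ::= c U]
ycccU => yccccU   [U ::= c U]
yccccU => ycccccU   [U ::= c U]
ycccccU => yccccccU   [U ::= c U]
yccccccU => yccccccc   [U ::= c]

P => yPU => ycU => yccU => ycccU => yccccU => ycccccU => yccccccU => yccccccc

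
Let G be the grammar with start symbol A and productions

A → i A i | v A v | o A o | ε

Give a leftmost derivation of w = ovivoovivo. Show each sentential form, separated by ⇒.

A ⇒ oAo ⇒ ovAvo ⇒ oviAivo ⇒ ovivAvivo ⇒ ovivoAovivo ⇒ ovivoovivo

A ⇒ oAo   [A → o A o]
oAo ⇒ ovAvo   [A → v A v]
ovAvo ⇒ oviAivo   [A → i A i]
oviAivo ⇒ ovivAvivo   [A → v A v]
ovivAvivo ⇒ ovivoAovivo   [A → o A o]
ovivoAovivo ⇒ ovivoovivo   [A → ε]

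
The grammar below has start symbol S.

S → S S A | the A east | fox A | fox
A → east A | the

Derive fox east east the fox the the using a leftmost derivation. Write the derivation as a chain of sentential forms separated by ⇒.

S ⇒ S S A   [S → S S A]
S S A ⇒ fox A S A   [S → fox A]
fox A S A ⇒ fox east A S A   [A → east A]
fox east A S A ⇒ fox east east A S A   [A → east A]
fox east east A S A ⇒ fox east east the S A   [A → the]
fox east east the S A ⇒ fox east east the fox A A   [S → fox A]
fox east east the fox A A ⇒ fox east east the fox the A   [A → the]
fox east east the fox the A ⇒ fox east east the fox the the   [A → the]

S ⇒ S S A ⇒ fox A S A ⇒ fox east A S A ⇒ fox east east A S A ⇒ fox east east the S A ⇒ fox east east the fox A A ⇒ fox east east the fox the A ⇒ fox east east the fox the the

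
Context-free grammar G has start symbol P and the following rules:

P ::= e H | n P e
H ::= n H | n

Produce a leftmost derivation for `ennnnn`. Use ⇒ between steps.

P ⇒ eH ⇒ enH ⇒ ennH ⇒ ennnH ⇒ ennnnH ⇒ ennnnn

P ⇒ eH   [P ::= e H]
eH ⇒ enH   [H ::= n H]
enH ⇒ ennH   [H ::= n H]
ennH ⇒ ennnH   [H ::= n H]
ennnH ⇒ ennnnH   [H ::= n H]
ennnnH ⇒ ennnnn   [H ::= n]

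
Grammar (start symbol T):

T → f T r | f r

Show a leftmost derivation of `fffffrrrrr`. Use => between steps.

T => fTr => ffTrr => fffTrrr => ffffTrrrr => fffffrrrrr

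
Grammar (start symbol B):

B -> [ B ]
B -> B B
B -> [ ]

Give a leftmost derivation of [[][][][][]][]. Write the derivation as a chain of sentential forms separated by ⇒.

B ⇒ BB   [B -> B B]
BB ⇒ [B]B   [B -> [ B ]]
[B]B ⇒ [BB]B   [B -> B B]
[BB]B ⇒ [BBB]B   [B -> B B]
[BBB]B ⇒ [[]BB]B   [B -> [ ]]
[[]BB]B ⇒ [[]BBB]B   [B -> B B]
[[]BBB]B ⇒ [[]BBBB]B   [B -> B B]
[[]BBBB]B ⇒ [[][]BBB]B   [B -> [ ]]
[[][]BBB]B ⇒ [[][][]BB]B   [B -> [ ]]
[[][][]BB]B ⇒ [[][][][]B]B   [B -> [ ]]
[[][][][]B]B ⇒ [[][][][][]]B   [B -> [ ]]
[[][][][][]]B ⇒ [[][][][][]][]   [B -> [ ]]

B ⇒ BB ⇒ [B]B ⇒ [BB]B ⇒ [BBB]B ⇒ [[]BB]B ⇒ [[]BBB]B ⇒ [[]BBBB]B ⇒ [[][]BBB]B ⇒ [[][][]BB]B ⇒ [[][][][]B]B ⇒ [[][][][][]]B ⇒ [[][][][][]][]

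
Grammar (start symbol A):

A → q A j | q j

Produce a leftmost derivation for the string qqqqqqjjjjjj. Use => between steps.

A=>qAj=>qqAjj=>qqqAjjj=>qqqqAjjjj=>qqqqqAjjjjj=>qqqqqqjjjjjj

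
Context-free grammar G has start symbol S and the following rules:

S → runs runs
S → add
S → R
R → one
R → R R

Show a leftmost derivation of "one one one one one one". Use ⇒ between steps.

S ⇒ R ⇒ R R ⇒ R R R ⇒ R R R R ⇒ R R R R R ⇒ R R R R R R ⇒ one R R R R R ⇒ one one R R R R ⇒ one one one R R R ⇒ one one one one R R ⇒ one one one one one R ⇒ one one one one one one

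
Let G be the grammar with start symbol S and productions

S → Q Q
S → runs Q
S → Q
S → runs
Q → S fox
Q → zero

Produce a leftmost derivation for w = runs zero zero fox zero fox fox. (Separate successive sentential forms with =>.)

S => runs Q   [S → runs Q]
runs Q => runs S fox   [Q → S fox]
runs S fox => runs Q fox   [S → Q]
runs Q fox => runs S fox fox   [Q → S fox]
runs S fox fox => runs Q Q fox fox   [S → Q Q]
runs Q Q fox fox => runs S fox Q fox fox   [Q → S fox]
runs S fox Q fox fox => runs Q Q fox Q fox fox   [S → Q Q]
runs Q Q fox Q fox fox => runs zero Q fox Q fox fox   [Q → zero]
runs zero Q fox Q fox fox => runs zero zero fox Q fox fox   [Q → zero]
runs zero zero fox Q fox fox => runs zero zero fox zero fox fox   [Q → zero]

S => runs Q => runs S fox => runs Q fox => runs S fox fox => runs Q Q fox fox => runs S fox Q fox fox => runs Q Q fox Q fox fox => runs zero Q fox Q fox fox => runs zero zero fox Q fox fox => runs zero zero fox zero fox fox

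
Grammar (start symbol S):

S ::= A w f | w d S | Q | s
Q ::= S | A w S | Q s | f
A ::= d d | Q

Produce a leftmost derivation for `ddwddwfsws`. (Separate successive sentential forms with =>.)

S => Q => AwS => QwS => QswS => AwSswS => ddwSswS => ddwAwfswS => ddwddwfswS => ddwddwfsws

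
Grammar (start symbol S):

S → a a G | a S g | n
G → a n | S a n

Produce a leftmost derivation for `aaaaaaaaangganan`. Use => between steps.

S => aaG => aaSan => aaaaGan => aaaaSanan => aaaaaSganan => aaaaaaSgganan => aaaaaaaaGgganan => aaaaaaaaangganan

S => aaG   [S → a a G]
aaG => aaSan   [G → S a n]
aaSan => aaaaGan   [S → a a G]
aaaaGan => aaaaSanan   [G → S a n]
aaaaSanan => aaaaaSganan   [S → a S g]
aaaaaSganan => aaaaaaSgganan   [S → a S g]
aaaaaaSgganan => aaaaaaaaGgganan   [S → a a G]
aaaaaaaaGgganan => aaaaaaaaangganan   [G → a n]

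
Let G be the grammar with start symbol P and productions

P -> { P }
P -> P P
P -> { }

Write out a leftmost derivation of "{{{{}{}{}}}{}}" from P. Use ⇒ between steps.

P ⇒ {P} ⇒ {PP} ⇒ {{P}P} ⇒ {{{P}}P} ⇒ {{{PP}}P} ⇒ {{{{}P}}P} ⇒ {{{{}PP}}P} ⇒ {{{{}{}P}}P} ⇒ {{{{}{}{}}}P} ⇒ {{{{}{}{}}}{}}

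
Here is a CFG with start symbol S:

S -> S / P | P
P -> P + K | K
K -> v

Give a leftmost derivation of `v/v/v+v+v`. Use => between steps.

S => S/P => S/P/P => P/P/P => K/P/P => v/P/P => v/K/P => v/v/P => v/v/P+K => v/v/P+K+K => v/v/K+K+K => v/v/v+K+K => v/v/v+v+K => v/v/v+v+v

S => S/P   [S -> S / P]
S/P => S/P/P   [S -> S / P]
S/P/P => P/P/P   [S -> P]
P/P/P => K/P/P   [P -> K]
K/P/P => v/P/P   [K -> v]
v/P/P => v/K/P   [P -> K]
v/K/P => v/v/P   [K -> v]
v/v/P => v/v/P+K   [P -> P + K]
v/v/P+K => v/v/P+K+K   [P -> P + K]
v/v/P+K+K => v/v/K+K+K   [P -> K]
v/v/K+K+K => v/v/v+K+K   [K -> v]
v/v/v+K+K => v/v/v+v+K   [K -> v]
v/v/v+v+K => v/v/v+v+v   [K -> v]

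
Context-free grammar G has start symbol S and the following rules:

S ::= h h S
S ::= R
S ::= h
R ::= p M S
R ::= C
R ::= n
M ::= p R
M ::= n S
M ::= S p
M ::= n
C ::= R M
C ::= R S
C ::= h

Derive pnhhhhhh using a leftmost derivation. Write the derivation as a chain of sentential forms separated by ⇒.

S⇒R⇒C⇒RS⇒pMSS⇒pnSS⇒pnhhSS⇒pnhhhhSS⇒pnhhhhhS⇒pnhhhhhh

S ⇒ R   [S ::= R]
R ⇒ C   [R ::= C]
C ⇒ RS   [C ::= R S]
RS ⇒ pMSS   [R ::= p M S]
pMSS ⇒ pnSS   [M ::= n]
pnSS ⇒ pnhhSS   [S ::= h h S]
pnhhSS ⇒ pnhhhhSS   [S ::= h h S]
pnhhhhSS ⇒ pnhhhhhS   [S ::= h]
pnhhhhhS ⇒ pnhhhhhh   [S ::= h]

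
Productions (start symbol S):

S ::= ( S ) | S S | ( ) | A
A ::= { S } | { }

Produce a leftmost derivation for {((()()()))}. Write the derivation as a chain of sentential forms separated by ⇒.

S ⇒ A   [S ::= A]
A ⇒ {S}   [A ::= { S }]
{S} ⇒ {(S)}   [S ::= ( S )]
{(S)} ⇒ {((S))}   [S ::= ( S )]
{((S))} ⇒ {((SS))}   [S ::= S S]
{((SS))} ⇒ {((SSS))}   [S ::= S S]
{((SSS))} ⇒ {((()SS))}   [S ::= ( )]
{((()SS))} ⇒ {((()()S))}   [S ::= ( )]
{((()()S))} ⇒ {((()()()))}   [S ::= ( )]

S ⇒ A ⇒ {S} ⇒ {(S)} ⇒ {((S))} ⇒ {((SS))} ⇒ {((SSS))} ⇒ {((()SS))} ⇒ {((()()S))} ⇒ {((()()()))}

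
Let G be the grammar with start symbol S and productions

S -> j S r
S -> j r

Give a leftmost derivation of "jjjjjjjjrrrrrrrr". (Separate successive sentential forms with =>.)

S => jSr => jjSrr => jjjSrrr => jjjjSrrrr => jjjjjSrrrrr => jjjjjjSrrrrrr => jjjjjjjSrrrrrrr => jjjjjjjjrrrrrrrr

S => jSr   [S -> j S r]
jSr => jjSrr   [S -> j S r]
jjSrr => jjjSrrr   [S -> j S r]
jjjSrrr => jjjjSrrrr   [S -> j S r]
jjjjSrrrr => jjjjjSrrrrr   [S -> j S r]
jjjjjSrrrrr => jjjjjjSrrrrrr   [S -> j S r]
jjjjjjSrrrrrr => jjjjjjjSrrrrrrr   [S -> j S r]
jjjjjjjSrrrrrrr => jjjjjjjjrrrrrrrr   [S -> j r]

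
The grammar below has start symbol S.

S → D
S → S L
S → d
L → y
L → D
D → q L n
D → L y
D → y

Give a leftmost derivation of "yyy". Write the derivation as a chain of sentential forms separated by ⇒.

S ⇒ D ⇒ Ly ⇒ Dy ⇒ Lyy ⇒ Dyy ⇒ yyy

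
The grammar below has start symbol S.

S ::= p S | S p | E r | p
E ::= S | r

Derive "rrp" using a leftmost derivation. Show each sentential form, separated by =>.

S=>Sp=>Erp=>rrp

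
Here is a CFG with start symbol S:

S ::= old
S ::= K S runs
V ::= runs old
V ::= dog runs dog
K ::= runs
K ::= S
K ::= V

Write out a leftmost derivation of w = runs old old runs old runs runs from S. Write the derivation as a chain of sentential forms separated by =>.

S => K S runs => runs S runs => runs K S runs runs => runs S S runs runs => runs K S runs S runs runs => runs S S runs S runs runs => runs old S runs S runs runs => runs old old runs S runs runs => runs old old runs old runs runs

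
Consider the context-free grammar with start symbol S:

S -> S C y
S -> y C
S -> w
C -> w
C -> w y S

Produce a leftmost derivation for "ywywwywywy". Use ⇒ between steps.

S ⇒ SCy ⇒ yCCy ⇒ ywySCy ⇒ ywySCyCy ⇒ ywySCyCyCy ⇒ ywywCyCyCy ⇒ ywywwyCyCy ⇒ ywywwywyCy ⇒ ywywwywywy

S ⇒ SCy   [S -> S C y]
SCy ⇒ yCCy   [S -> y C]
yCCy ⇒ ywySCy   [C -> w y S]
ywySCy ⇒ ywySCyCy   [S -> S C y]
ywySCyCy ⇒ ywySCyCyCy   [S -> S C y]
ywySCyCyCy ⇒ ywywCyCyCy   [S -> w]
ywywCyCyCy ⇒ ywywwyCyCy   [C -> w]
ywywwyCyCy ⇒ ywywwywyCy   [C -> w]
ywywwywyCy ⇒ ywywwywywy   [C -> w]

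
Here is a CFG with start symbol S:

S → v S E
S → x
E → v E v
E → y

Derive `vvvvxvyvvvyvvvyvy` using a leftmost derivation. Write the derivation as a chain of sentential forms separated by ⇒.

S ⇒ vSE   [S → v S E]
vSE ⇒ vvSEE   [S → v S E]
vvSEE ⇒ vvvSEEE   [S → v S E]
vvvSEEE ⇒ vvvvSEEEE   [S → v S E]
vvvvSEEEE ⇒ vvvvxEEEE   [S → x]
vvvvxEEEE ⇒ vvvvxvEvEEE   [E → v E v]
vvvvxvEvEEE ⇒ vvvvxvyvEEE   [E → y]
vvvvxvyvEEE ⇒ vvvvxvyvvEvEE   [E → v E v]
vvvvxvyvvEvEE ⇒ vvvvxvyvvvEvvEE   [E → v E v]
vvvvxvyvvvEvvEE ⇒ vvvvxvyvvvyvvEE   [E → y]
vvvvxvyvvvyvvEE ⇒ vvvvxvyvvvyvvvEvE   [E → v E v]
vvvvxvyvvvyvvvEvE ⇒ vvvvxvyvvvyvvvyvE   [E → y]
vvvvxvyvvvyvvvyvE ⇒ vvvvxvyvvvyvvvyvy   [E → y]

S ⇒ vSE ⇒ vvSEE ⇒ vvvSEEE ⇒ vvvvSEEEE ⇒ vvvvxEEEE ⇒ vvvvxvEvEEE ⇒ vvvvxvyvEEE ⇒ vvvvxvyvvEvEE ⇒ vvvvxvyvvvEvvEE ⇒ vvvvxvyvvvyvvEE ⇒ vvvvxvyvvvyvvvEvE ⇒ vvvvxvyvvvyvvvyvE ⇒ vvvvxvyvvvyvvvyvy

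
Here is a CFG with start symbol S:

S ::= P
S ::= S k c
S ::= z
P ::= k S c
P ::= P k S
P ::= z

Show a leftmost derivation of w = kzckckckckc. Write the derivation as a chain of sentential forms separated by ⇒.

S ⇒ Skc   [S ::= S k c]
Skc ⇒ Skckc   [S ::= S k c]
Skckc ⇒ Skckckc   [S ::= S k c]
Skckckc ⇒ Skckckckc   [S ::= S k c]
Skckckckc ⇒ Pkckckckc   [S ::= P]
Pkckckckc ⇒ kSckckckckc   [P ::= k S c]
kSckckckckc ⇒ kzckckckckc   [S ::= z]

S ⇒ Skc ⇒ Skckc ⇒ Skckckc ⇒ Skckckckc ⇒ Pkckckckc ⇒ kSckckckckc ⇒ kzckckckckc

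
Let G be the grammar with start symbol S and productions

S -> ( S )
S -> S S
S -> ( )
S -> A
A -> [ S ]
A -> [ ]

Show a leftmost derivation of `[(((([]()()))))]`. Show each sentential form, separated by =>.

S => A => [S] => [(S)] => [((S))] => [(((S)))] => [((((S))))] => [((((SS))))] => [((((SSS))))] => [((((ASS))))] => [(((([]SS))))] => [(((([]()S))))] => [(((([]()()))))]

S => A   [S -> A]
A => [S]   [A -> [ S ]]
[S] => [(S)]   [S -> ( S )]
[(S)] => [((S))]   [S -> ( S )]
[((S))] => [(((S)))]   [S -> ( S )]
[(((S)))] => [((((S))))]   [S -> ( S )]
[((((S))))] => [((((SS))))]   [S -> S S]
[((((SS))))] => [((((SSS))))]   [S -> S S]
[((((SSS))))] => [((((ASS))))]   [S -> A]
[((((ASS))))] => [(((([]SS))))]   [A -> [ ]]
[(((([]SS))))] => [(((([]()S))))]   [S -> ( )]
[(((([]()S))))] => [(((([]()()))))]   [S -> ( )]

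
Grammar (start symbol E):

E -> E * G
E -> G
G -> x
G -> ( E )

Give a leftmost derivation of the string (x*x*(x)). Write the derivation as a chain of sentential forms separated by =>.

E => G => (E) => (E*G) => (E*G*G) => (G*G*G) => (x*G*G) => (x*x*G) => (x*x*(E)) => (x*x*(G)) => (x*x*(x))

E => G   [E -> G]
G => (E)   [G -> ( E )]
(E) => (E*G)   [E -> E * G]
(E*G) => (E*G*G)   [E -> E * G]
(E*G*G) => (G*G*G)   [E -> G]
(G*G*G) => (x*G*G)   [G -> x]
(x*G*G) => (x*x*G)   [G -> x]
(x*x*G) => (x*x*(E))   [G -> ( E )]
(x*x*(E)) => (x*x*(G))   [E -> G]
(x*x*(G)) => (x*x*(x))   [G -> x]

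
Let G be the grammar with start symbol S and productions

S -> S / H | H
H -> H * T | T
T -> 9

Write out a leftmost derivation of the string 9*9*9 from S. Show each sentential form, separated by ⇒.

S ⇒ H ⇒ H*T ⇒ H*T*T ⇒ T*T*T ⇒ 9*T*T ⇒ 9*9*T ⇒ 9*9*9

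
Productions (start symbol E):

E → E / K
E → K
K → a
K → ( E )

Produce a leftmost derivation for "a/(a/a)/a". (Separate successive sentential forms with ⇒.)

E⇒E/K⇒E/K/K⇒K/K/K⇒a/K/K⇒a/(E)/K⇒a/(E/K)/K⇒a/(K/K)/K⇒a/(a/K)/K⇒a/(a/a)/K⇒a/(a/a)/a

E ⇒ E/K   [E → E / K]
E/K ⇒ E/K/K   [E → E / K]
E/K/K ⇒ K/K/K   [E → K]
K/K/K ⇒ a/K/K   [K → a]
a/K/K ⇒ a/(E)/K   [K → ( E )]
a/(E)/K ⇒ a/(E/K)/K   [E → E / K]
a/(E/K)/K ⇒ a/(K/K)/K   [E → K]
a/(K/K)/K ⇒ a/(a/K)/K   [K → a]
a/(a/K)/K ⇒ a/(a/a)/K   [K → a]
a/(a/a)/K ⇒ a/(a/a)/a   [K → a]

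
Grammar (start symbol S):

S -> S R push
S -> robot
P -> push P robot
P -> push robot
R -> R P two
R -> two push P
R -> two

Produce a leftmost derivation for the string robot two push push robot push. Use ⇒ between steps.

S ⇒ S R push ⇒ robot R push ⇒ robot two push P push ⇒ robot two push push robot push

S ⇒ S R push   [S -> S R push]
S R push ⇒ robot R push   [S -> robot]
robot R push ⇒ robot two push P push   [R -> two push P]
robot two push P push ⇒ robot two push push robot push   [P -> push robot]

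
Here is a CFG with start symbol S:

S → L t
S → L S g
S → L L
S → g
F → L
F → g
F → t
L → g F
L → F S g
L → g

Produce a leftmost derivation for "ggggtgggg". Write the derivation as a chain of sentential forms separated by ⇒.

S ⇒ LL   [S → L L]
LL ⇒ gL   [L → g]
gL ⇒ ggF   [L → g F]
ggF ⇒ ggL   [F → L]
ggL ⇒ ggFSg   [L → F S g]
ggFSg ⇒ ggLSg   [F → L]
ggLSg ⇒ gggSg   [L → g]
gggSg ⇒ gggLLg   [S → L L]
gggLLg ⇒ ggggFLg   [L → g F]
ggggFLg ⇒ ggggtLg   [F → t]
ggggtLg ⇒ ggggtgFg   [L → g F]
ggggtgFg ⇒ ggggtgLg   [F → L]
ggggtgLg ⇒ ggggtggFg   [L → g F]
ggggtggFg ⇒ ggggtgggg   [F → g]

S⇒LL⇒gL⇒ggF⇒ggL⇒ggFSg⇒ggLSg⇒gggSg⇒gggLLg⇒ggggFLg⇒ggggtLg⇒ggggtgFg⇒ggggtgLg⇒ggggtggFg⇒ggggtgggg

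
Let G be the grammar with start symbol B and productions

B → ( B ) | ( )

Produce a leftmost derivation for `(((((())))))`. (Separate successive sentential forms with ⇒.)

B ⇒ (B)   [B → ( B )]
(B) ⇒ ((B))   [B → ( B )]
((B)) ⇒ (((B)))   [B → ( B )]
(((B))) ⇒ ((((B))))   [B → ( B )]
((((B)))) ⇒ (((((B)))))   [B → ( B )]
(((((B))))) ⇒ (((((())))))   [B → ( )]

B ⇒ (B) ⇒ ((B)) ⇒ (((B))) ⇒ ((((B)))) ⇒ (((((B))))) ⇒ (((((())))))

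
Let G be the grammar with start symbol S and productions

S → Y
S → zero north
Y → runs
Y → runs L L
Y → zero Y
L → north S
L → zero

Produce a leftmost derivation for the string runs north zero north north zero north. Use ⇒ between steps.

S ⇒ Y ⇒ runs L L ⇒ runs north S L ⇒ runs north zero north L ⇒ runs north zero north north S ⇒ runs north zero north north zero north

S ⇒ Y   [S → Y]
Y ⇒ runs L L   [Y → runs L L]
runs L L ⇒ runs north S L   [L → north S]
runs north S L ⇒ runs north zero north L   [S → zero north]
runs north zero north L ⇒ runs north zero north north S   [L → north S]
runs north zero north north S ⇒ runs north zero north north zero north   [S → zero north]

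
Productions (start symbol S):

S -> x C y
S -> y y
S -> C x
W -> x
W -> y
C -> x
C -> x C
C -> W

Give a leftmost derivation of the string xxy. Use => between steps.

S => xCy   [S -> x C y]
xCy => xWy   [C -> W]
xWy => xxy   [W -> x]

S=>xCy=>xWy=>xxy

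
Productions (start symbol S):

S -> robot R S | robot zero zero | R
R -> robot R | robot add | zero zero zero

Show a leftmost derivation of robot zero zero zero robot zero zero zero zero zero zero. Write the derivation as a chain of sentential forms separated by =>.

S => robot R S => robot zero zero zero S => robot zero zero zero robot R S => robot zero zero zero robot zero zero zero S => robot zero zero zero robot zero zero zero R => robot zero zero zero robot zero zero zero zero zero zero

S => robot R S   [S -> robot R S]
robot R S => robot zero zero zero S   [R -> zero zero zero]
robot zero zero zero S => robot zero zero zero robot R S   [S -> robot R S]
robot zero zero zero robot R S => robot zero zero zero robot zero zero zero S   [R -> zero zero zero]
robot zero zero zero robot zero zero zero S => robot zero zero zero robot zero zero zero R   [S -> R]
robot zero zero zero robot zero zero zero R => robot zero zero zero robot zero zero zero zero zero zero   [R -> zero zero zero]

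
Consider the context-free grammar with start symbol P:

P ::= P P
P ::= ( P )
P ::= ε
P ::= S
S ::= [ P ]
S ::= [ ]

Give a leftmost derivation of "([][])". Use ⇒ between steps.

P ⇒ (P)   [P ::= ( P )]
(P) ⇒ (PP)   [P ::= P P]
(PP) ⇒ (SP)   [P ::= S]
(SP) ⇒ ([]P)   [S ::= [ ]]
([]P) ⇒ ([]S)   [P ::= S]
([]S) ⇒ ([][P])   [S ::= [ P ]]
([][P]) ⇒ ([][])   [P ::= ε]

P ⇒ (P) ⇒ (PP) ⇒ (SP) ⇒ ([]P) ⇒ ([]S) ⇒ ([][P]) ⇒ ([][])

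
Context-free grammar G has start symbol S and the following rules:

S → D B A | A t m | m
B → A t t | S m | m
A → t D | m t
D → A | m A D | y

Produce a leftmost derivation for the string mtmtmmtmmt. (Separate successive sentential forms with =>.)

S => DBA   [S → D B A]
DBA => ABA   [D → A]
ABA => mtBA   [A → m t]
mtBA => mtSmA   [B → S m]
mtSmA => mtDBAmA   [S → D B A]
mtDBAmA => mtABAmA   [D → A]
mtABAmA => mtmtBAmA   [A → m t]
mtmtBAmA => mtmtmAmA   [B → m]
mtmtmAmA => mtmtmmtmA   [A → m t]
mtmtmmtmA => mtmtmmtmmt   [A → m t]

S=>DBA=>ABA=>mtBA=>mtSmA=>mtDBAmA=>mtABAmA=>mtmtBAmA=>mtmtmAmA=>mtmtmmtmA=>mtmtmmtmmt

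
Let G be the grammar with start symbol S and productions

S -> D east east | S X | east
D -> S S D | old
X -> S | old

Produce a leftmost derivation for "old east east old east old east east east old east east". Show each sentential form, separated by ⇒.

S ⇒ D east east ⇒ S S D east east ⇒ D east east S D east east ⇒ S S D east east S D east east ⇒ S X S D east east S D east east ⇒ D east east X S D east east S D east east ⇒ old east east X S D east east S D east east ⇒ old east east old S D east east S D east east ⇒ old east east old east D east east S D east east ⇒ old east east old east old east east S D east east ⇒ old east east old east old east east east D east east ⇒ old east east old east old east east east old east east

S ⇒ D east east   [S -> D east east]
D east east ⇒ S S D east east   [D -> S S D]
S S D east east ⇒ D east east S D east east   [S -> D east east]
D east east S D east east ⇒ S S D east east S D east east   [D -> S S D]
S S D east east S D east east ⇒ S X S D east east S D east east   [S -> S X]
S X S D east east S D east east ⇒ D east east X S D east east S D east east   [S -> D east east]
D east east X S D east east S D east east ⇒ old east east X S D east east S D east east   [D -> old]
old east east X S D east east S D east east ⇒ old east east old S D east east S D east east   [X -> old]
old east east old S D east east S D east east ⇒ old east east old east D east east S D east east   [S -> east]
old east east old east D east east S D east east ⇒ old east east old east old east east S D east east   [D -> old]
old east east old east old east east S D east east ⇒ old east east old east old east east east D east east   [S -> east]
old east east old east old east east east D east east ⇒ old east east old east old east east east old east east   [D -> old]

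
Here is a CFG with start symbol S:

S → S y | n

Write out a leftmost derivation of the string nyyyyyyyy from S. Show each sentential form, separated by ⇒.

S ⇒ Sy ⇒ Syy ⇒ Syyy ⇒ Syyyy ⇒ Syyyyy ⇒ Syyyyyy ⇒ Syyyyyyy ⇒ Syyyyyyyy ⇒ nyyyyyyyy

S ⇒ Sy   [S → S y]
Sy ⇒ Syy   [S → S y]
Syy ⇒ Syyy   [S → S y]
Syyy ⇒ Syyyy   [S → S y]
Syyyy ⇒ Syyyyy   [S → S y]
Syyyyy ⇒ Syyyyyy   [S → S y]
Syyyyyy ⇒ Syyyyyyy   [S → S y]
Syyyyyyy ⇒ Syyyyyyyy   [S → S y]
Syyyyyyyy ⇒ nyyyyyyyy   [S → n]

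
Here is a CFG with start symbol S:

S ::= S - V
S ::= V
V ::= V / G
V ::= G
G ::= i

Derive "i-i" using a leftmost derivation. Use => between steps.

S => S-V   [S ::= S - V]
S-V => V-V   [S ::= V]
V-V => G-V   [V ::= G]
G-V => i-V   [G ::= i]
i-V => i-G   [V ::= G]
i-G => i-i   [G ::= i]

S => S-V => V-V => G-V => i-V => i-G => i-i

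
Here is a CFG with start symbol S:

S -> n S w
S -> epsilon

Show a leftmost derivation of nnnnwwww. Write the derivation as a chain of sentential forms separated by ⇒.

S ⇒ nSw ⇒ nnSww ⇒ nnnSwww ⇒ nnnnSwwww ⇒ nnnnwwww

S ⇒ nSw   [S -> n S w]
nSw ⇒ nnSww   [S -> n S w]
nnSww ⇒ nnnSwww   [S -> n S w]
nnnSwww ⇒ nnnnSwwww   [S -> n S w]
nnnnSwwww ⇒ nnnnwwww   [S -> epsilon]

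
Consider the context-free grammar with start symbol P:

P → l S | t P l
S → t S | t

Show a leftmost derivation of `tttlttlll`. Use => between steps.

P => tPl => ttPll => tttPlll => tttlSlll => tttltSlll => tttlttlll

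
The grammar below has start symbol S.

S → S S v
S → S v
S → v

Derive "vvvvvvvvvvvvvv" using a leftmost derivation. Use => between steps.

S => SSv => SvSv => SvvSv => SSvvvSv => SvSvvvSv => SvvSvvvSv => SvvvSvvvSv => SSvvvvSvvvSv => SSvSvvvvSvvvSv => vSvSvvvvSvvvSv => vvvSvvvvSvvvSv => vvvvvvvvSvvvSv => vvvvvvvvvvvvSv => vvvvvvvvvvvvvv

S => SSv   [S → S S v]
SSv => SvSv   [S → S v]
SvSv => SvvSv   [S → S v]
SvvSv => SSvvvSv   [S → S S v]
SSvvvSv => SvSvvvSv   [S → S v]
SvSvvvSv => SvvSvvvSv   [S → S v]
SvvSvvvSv => SvvvSvvvSv   [S → S v]
SvvvSvvvSv => SSvvvvSvvvSv   [S → S S v]
SSvvvvSvvvSv => SSvSvvvvSvvvSv   [S → S S v]
SSvSvvvvSvvvSv => vSvSvvvvSvvvSv   [S → v]
vSvSvvvvSvvvSv => vvvSvvvvSvvvSv   [S → v]
vvvSvvvvSvvvSv => vvvvvvvvSvvvSv   [S → v]
vvvvvvvvSvvvSv => vvvvvvvvvvvvSv   [S → v]
vvvvvvvvvvvvSv => vvvvvvvvvvvvvv   [S → v]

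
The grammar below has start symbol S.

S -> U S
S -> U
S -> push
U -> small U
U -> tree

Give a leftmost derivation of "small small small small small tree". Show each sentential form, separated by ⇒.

S ⇒ U   [S -> U]
U ⇒ small U   [U -> small U]
small U ⇒ small small U   [U -> small U]
small small U ⇒ small small small U   [U -> small U]
small small small U ⇒ small small small small U   [U -> small U]
small small small small U ⇒ small small small small small U   [U -> small U]
small small small small small U ⇒ small small small small small tree   [U -> tree]

S ⇒ U ⇒ small U ⇒ small small U ⇒ small small small U ⇒ small small small small U ⇒ small small small small small U ⇒ small small small small small tree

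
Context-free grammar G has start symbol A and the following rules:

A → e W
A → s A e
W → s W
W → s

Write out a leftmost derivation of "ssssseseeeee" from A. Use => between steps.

A => sAe => ssAee => sssAeee => ssssAeeee => sssssAeeeee => ssssseWeeeee => ssssseseeeee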